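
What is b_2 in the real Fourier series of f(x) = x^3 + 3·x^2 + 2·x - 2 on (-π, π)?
b_2 = (1/π) ∫_{-π}^{π} f(x)·sin(2x) dx.
Evaluate the integral (use parity and integration by parts as needed): b_2 = -π^2 - 1/2.

Final answer: -π^2 - 1/2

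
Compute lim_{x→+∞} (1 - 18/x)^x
As x → +∞: this is the defining limit (1 - 18/x)^x → e^(-18).
Limit = e^(-18).

Final answer: e^(-18)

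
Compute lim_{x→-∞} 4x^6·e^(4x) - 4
The product is a 0·∞ indeterminate form at x → -∞.
Rewrite the product as 4x^6 / e^(-4x) (an ∞/∞ form) and apply L'Hôpital, or use the standard hierarchy e^(4|x|) ≫ |x^6| as x → -∞.
The indeterminate product → 0, so the limit = -4.

Final answer: -4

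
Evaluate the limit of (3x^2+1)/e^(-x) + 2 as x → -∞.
The quotient is an ∞/∞ indeterminate form as x → -∞.
Compare growth rates of the dominant terms (exponentials ≫ polynomials ≫ logarithms), or apply L'Hôpital's rule; the quotient → 0.
Adding the constant: 0 + 2 = 2. Limit = 2.

Final answer: 2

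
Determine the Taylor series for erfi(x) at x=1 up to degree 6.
erfi(1) + 2·e·(x - 1)/√(π) + 2·e·(x - 1)^2/√(π) + 2·e·(x - 1)^3/√(π) + 5·e·(x - 1)^4/(3·√(π)) + 19·e·(x - 1)^5/(15·√(π)) + 13·e·(x - 1)^6/(15·√(π))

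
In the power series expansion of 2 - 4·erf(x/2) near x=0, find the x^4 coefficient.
Expand to order 4: 2 - 4·erf(x/2) = x^3/(3·√(π)) - 4·x/√(π) + 2 + O(x^5).
The coefficient of x^4 is 0.

Final answer: 0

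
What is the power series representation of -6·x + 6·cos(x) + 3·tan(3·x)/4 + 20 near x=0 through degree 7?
12393·x^7/140 - x^6/120 + 243·x^5/10 + x^4/4 + 27·x^3/4 - 3·x^2 - 15·x/4 + 26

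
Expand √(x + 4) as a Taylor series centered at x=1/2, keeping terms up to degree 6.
3·√(2)/2 + √(2)·(x - 1/2)/6 - √(2)·(x - 1/2)^2/108 + √(2)·(x - 1/2)^3/972 - 5·√(2)·(x - 1/2)^4/34992 + 7·√(2)·(x - 1/2)^5/314928 - 7·√(2)·(x - 1/2)^6/1889568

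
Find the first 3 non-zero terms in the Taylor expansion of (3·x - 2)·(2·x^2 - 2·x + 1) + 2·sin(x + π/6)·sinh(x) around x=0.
x^2·(-10 + √(3)) + 8·x - 2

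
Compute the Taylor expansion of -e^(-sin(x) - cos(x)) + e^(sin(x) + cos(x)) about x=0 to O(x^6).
x^5·(e^(-1)/60 + e/10) + x^4·(-5·e/24 - 5·e^(-1)/24) + x^3·(-e/2 + e^(-1)/2) - x^2·e^(-1) + x·(e^(-1) + e) - e^(-1) + e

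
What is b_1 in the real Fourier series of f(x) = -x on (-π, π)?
b_1 = (1/π) ∫_{-π}^{π} f(x)·sin(1x) dx.
Evaluate the integral (use parity and integration by parts as needed): b_1 = -2.

Final answer: -2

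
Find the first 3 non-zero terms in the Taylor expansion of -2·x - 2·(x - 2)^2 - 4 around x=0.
-2·x^2 + 6·x - 12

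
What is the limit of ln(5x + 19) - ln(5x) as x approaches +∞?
This is an ∞ − ∞ indeterminate form.
Combine the logarithms: ln(5x+19) − ln(5x) = ln((5x+19)/(5x)) = ln(1 + 19/(5x)) → ln(1) = 0.
Limit = 0.

Final answer: 0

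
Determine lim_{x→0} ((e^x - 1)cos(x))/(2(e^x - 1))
Both numerator and denominator → 0 as x → 0; this is a 0/0 indeterminate form.
Expand each to leading order near x = 0: numerator ~ x, denominator ~ 2·x.
The limit of the ratio is 1/2.

Final answer: 1/2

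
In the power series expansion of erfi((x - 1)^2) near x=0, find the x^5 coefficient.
Expand to order 5: erfi((x - 1)^2) = -1588·e·x^5/(15·√(π)) + 158·e·x^4/(3·√(π)) - 24·e·x^3/√(π) + 10·e·x^2/√(π) - 4·e·x/√(π) + erfi(1) + O(x^6).
The coefficient of x^5 is -1588·e/(15·√(π)).

Final answer: -1588·e/(15·√(π))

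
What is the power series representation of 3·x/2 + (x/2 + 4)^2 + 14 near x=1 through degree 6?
143/4 + 6·(x - 1) + (x - 1)^2/4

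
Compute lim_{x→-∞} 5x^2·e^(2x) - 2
The product is a 0·∞ indeterminate form at x → -∞.
Rewrite the product as 5x^2 / e^(-2x) (an ∞/∞ form) and apply L'Hôpital, or use the standard hierarchy e^(2|x|) ≫ |x^2| as x → -∞.
The indeterminate product → 0, so the limit = -2.

Final answer: -2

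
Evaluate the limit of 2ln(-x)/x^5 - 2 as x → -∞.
The quotient is an ∞/∞ indeterminate form as x → -∞.
Compare growth rates of the dominant terms (exponentials ≫ polynomials ≫ logarithms), or apply L'Hôpital's rule; the quotient → 0.
Adding the constant: 0 - 2 = -2. Limit = -2.

Final answer: -2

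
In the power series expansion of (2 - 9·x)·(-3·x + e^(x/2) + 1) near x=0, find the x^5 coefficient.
Expand to order 5: (2 - 9·x)·(-3·x + e^(x/2) + 1) = -11·x^5/480 - 35·x^4/192 - 13·x^3/12 + 91·x^2/4 - 23·x + 4 + O(x^6).
The coefficient of x^5 is -11/480.

Final answer: -11/480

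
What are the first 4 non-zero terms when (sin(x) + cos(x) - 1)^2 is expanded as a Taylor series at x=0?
x^5/4 - x^4/12 - x^3 + x^2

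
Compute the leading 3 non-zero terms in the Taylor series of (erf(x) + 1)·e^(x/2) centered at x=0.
x^2·(1/8 + 1/√(π)) + x·(1/2 + 2/√(π)) + 1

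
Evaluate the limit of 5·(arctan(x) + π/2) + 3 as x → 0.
Direct substitution at x = 0 gives 3 + 5·π/2.

Final answer: 3 + 5·π/2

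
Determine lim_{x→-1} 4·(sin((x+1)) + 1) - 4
Direct substitution at x = -1 gives 0.

Final answer: 0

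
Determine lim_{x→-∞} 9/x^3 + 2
Evaluate the dominant behaviour as x → -∞; each term tends to a finite value or vanishes.
Limit = 2.

Final answer: 2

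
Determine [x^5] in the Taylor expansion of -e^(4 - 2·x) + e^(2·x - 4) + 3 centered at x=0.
Expand to order 5: -e^(4 - 2·x) + e^(2·x - 4) + 3 = x^5·(4·e^(-4)/15 + 4·e^(4)/15) + x^4·(-2·e^(4)/3 + 2·e^(-4)/3) + x^3·(4·e^(-4)/3 + 4·e^(4)/3) + x^2·(-2·e^(4) + 2·e^(-4)) + x·(2·e^(-4) + 2·e^(4)) - e^(4) + e^(-4) + 3 + O(x^6).
The coefficient of x^5 is 4·e^(-4)/15 + 4·e^(4)/15.

Final answer: 4·e^(-4)/15 + 4·e^(4)/15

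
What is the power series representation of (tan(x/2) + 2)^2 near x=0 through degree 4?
x^4/24 + x^3/6 + x^2/4 + 2·x + 4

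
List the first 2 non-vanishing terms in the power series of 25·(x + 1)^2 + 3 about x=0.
50·x + 28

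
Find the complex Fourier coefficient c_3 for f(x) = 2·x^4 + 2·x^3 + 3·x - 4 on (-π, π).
Compute the real Fourier coefficients first: a_3 = 32/27 - 16·π^2/9, b_3 = 10/9 + 4·π^2/3.
Then c_3 = (a_3 − i·b_3)/2 = -8·π^2/9 + 16/27 - 2·i·π^2/3 - 5·i/9.

Final answer: -8·π^2/9 + 16/27 - 2·i·π^2/3 - 5·i/9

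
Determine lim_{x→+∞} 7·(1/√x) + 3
Evaluate the dominant behaviour as x → +∞; each term tends to a finite value or vanishes.
Limit = 3.

Final answer: 3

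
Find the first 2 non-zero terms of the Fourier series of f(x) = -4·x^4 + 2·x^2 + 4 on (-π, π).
(-200 + 32·π^2)·cos(x) - 4·π^4/5 + 4 + 2·π^2/3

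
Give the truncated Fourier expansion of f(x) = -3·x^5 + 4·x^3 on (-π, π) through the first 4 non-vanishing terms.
(-768 - 6·π^4 + 128·π^2)·sin(x) + (-19·π^2 + 57/2 + 3·π^4)·sin(2·x) + (-2·π^4 - 128/27 + 64·π^2/9)·sin(3·x) + (-31·π^2/8 + 93/64 + 3·π^4/2)·sin(4·x)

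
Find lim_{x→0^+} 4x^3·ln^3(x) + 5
The product is a 0·∞ indeterminate form at x → 0⁺.
Rewrite the product as 4·ln^3(x) / x^(-3) and apply L'Hôpital, or use the standard hierarchy x^(-3) ≫ |ln x|^3 as x → 0⁺.
The indeterminate product → 0, so the limit = 5.

Final answer: 5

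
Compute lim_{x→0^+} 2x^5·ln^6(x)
This is a 0·∞ indeterminate form at x → 0⁺.
Rewrite the product as 2·ln^6(x) / x^(-5) and apply L'Hôpital, or use the standard hierarchy x^(-5) ≫ |ln x|^6 as x → 0⁺.
The indeterminate product → 0, so the limit = 0.

Final answer: 0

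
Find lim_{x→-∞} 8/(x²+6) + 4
Evaluate the dominant behaviour as x → -∞; each term tends to a finite value or vanishes.
Limit = 4.

Final answer: 4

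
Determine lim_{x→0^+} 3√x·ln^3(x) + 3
The product is a 0·∞ indeterminate form at x → 0⁺.
Rewrite the product as 3·ln^3(x) / x^(-1/2) and apply L'Hôpital, or use the standard hierarchy x^(-1/2) ≫ |ln x|^3 as x → 0⁺.
The indeterminate product → 0, so the limit = 3.

Final answer: 3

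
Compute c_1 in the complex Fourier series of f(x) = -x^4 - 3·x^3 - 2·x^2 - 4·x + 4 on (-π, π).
Compute the real Fourier coefficients first: a_1 = -40 + 8·π^2, b_1 = 28 - 6·π^2.
Then c_1 = (a_1 − i·b_1)/2 = -20 + 4·π^2 - 14·i + 3·i·π^2.

Final answer: -20 + 4·π^2 - 14·i + 3·i·π^2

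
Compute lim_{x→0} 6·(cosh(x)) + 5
Direct substitution at x = 0 gives 11.

Final answer: 11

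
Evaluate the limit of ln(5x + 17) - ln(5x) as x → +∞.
This is an ∞ − ∞ indeterminate form.
Combine the logarithms: ln(5x+17) − ln(5x) = ln((5x+17)/(5x)) = ln(1 + 17/(5x)) → ln(1) = 0.
Limit = 0.

Final answer: 0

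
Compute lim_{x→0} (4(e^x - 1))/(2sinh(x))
Both numerator and denominator → 0 as x → 0; this is a 0/0 indeterminate form.
Expand each to leading order near x = 0: numerator ~ 4·x, denominator ~ 2·x.
The limit of the ratio is 2.

Final answer: 2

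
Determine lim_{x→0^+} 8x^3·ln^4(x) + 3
The product is a 0·∞ indeterminate form at x → 0⁺.
Rewrite the product as 8·ln^4(x) / x^(-3) and apply L'Hôpital, or use the standard hierarchy x^(-3) ≫ |ln x|^4 as x → 0⁺.
The indeterminate product → 0, so the limit = 3.

Final answer: 3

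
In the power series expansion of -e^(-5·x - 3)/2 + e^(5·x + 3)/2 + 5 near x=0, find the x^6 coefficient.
Expand to order 6: -e^(-5·x - 3)/2 + e^(5·x + 3)/2 + 5 = x^6·(-3125·e^(-3)/288 + 3125·e^(3)/288) + x^5·(625·e^(-3)/48 + 625·e^(3)/48) + x^4·(-625·e^(-3)/48 + 625·e^(3)/48) + x^3·(125·e^(-3)/12 + 125·e^(3)/12) + x^2·(-25·e^(-3)/4 + 25·e^(3)/4) + x·(5·e^(-3)/2 + 5·e^(3)/2) - e^(-3)/2 + 5 + e^(3)/2 + O(x^7).
The coefficient of x^6 is -3125·e^(-3)/288 + 3125·e^(3)/288.

Final answer: -3125·e^(-3)/288 + 3125·e^(3)/288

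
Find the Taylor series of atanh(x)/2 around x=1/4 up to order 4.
atanh(1/4)/2 + 8·(x - 1/4)/15 + 32·(x - 1/4)^2/225 + 2432·(x - 1/4)^3/10125 + 8704·(x - 1/4)^4/50625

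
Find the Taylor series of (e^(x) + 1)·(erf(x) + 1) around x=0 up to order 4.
x^4·(1/24 - 1/(3·√(π))) + x^3·(1/6 - 1/(3·√(π))) + x^2·(1/2 + 2/√(π)) + x·(1 + 4/√(π)) + 2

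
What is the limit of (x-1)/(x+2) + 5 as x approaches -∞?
Evaluate the dominant behaviour as x → -∞; each term tends to a finite value or vanishes.
Limit = 6.

Final answer: 6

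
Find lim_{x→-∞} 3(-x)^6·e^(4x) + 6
The product is a 0·∞ indeterminate form at x → -∞.
Rewrite the product as 3(-x)^6 / e^(-4x) (an ∞/∞ form) and apply L'Hôpital, or use the standard hierarchy e^(4|x|) ≫ |(-x)^6| as x → -∞.
The indeterminate product → 0, so the limit = 6.

Final answer: 6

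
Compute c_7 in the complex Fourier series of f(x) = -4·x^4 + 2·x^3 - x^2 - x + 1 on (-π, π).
Compute the real Fourier coefficients first: a_7 = 4/2401 + 32·π^2/49, b_7 = -122/343 + 4·π^2/7.
Then c_7 = (a_7 − i·b_7)/2 = 2/2401 + 16·π^2/49 - 2·i·π^2/7 + 61·i/343.

Final answer: 2/2401 + 16·π^2/49 - 2·i·π^2/7 + 61·i/343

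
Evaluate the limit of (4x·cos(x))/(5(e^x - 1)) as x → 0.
Both numerator and denominator → 0 as x → 0; this is a 0/0 indeterminate form.
Expand each to leading order near x = 0: numerator ~ 4·x, denominator ~ 5·x.
The limit of the ratio is 4/5.

Final answer: 4/5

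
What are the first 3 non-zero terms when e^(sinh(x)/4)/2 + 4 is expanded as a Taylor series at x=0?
x^2/64 + x/8 + 9/2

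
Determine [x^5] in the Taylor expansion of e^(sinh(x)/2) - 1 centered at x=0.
Expand to order 5: e^(sinh(x)/2) - 1 = 19·x^5/1280 + 17·x^4/384 + 5·x^3/48 + x^2/8 + x/2 + O(x^6).
The coefficient of x^5 is 19/1280.

Final answer: 19/1280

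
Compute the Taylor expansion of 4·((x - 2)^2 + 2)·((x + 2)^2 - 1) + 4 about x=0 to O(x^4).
-28·x^2 + 48·x + 76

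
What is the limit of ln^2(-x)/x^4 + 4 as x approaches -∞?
The quotient is an ∞/∞ indeterminate form as x → -∞.
Compare growth rates of the dominant terms (exponentials ≫ polynomials ≫ logarithms), or apply L'Hôpital's rule; the quotient → 0.
Adding the constant: 0 + 4 = 4. Limit = 4.

Final answer: 4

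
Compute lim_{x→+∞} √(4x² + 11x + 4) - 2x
As x → +∞: multiply by the conjugate to get (11x+4)/(√(4x²+11x+4)+2x); the denominator ~ 4x, so the limit is 11/4.
Limit = 11/4.

Final answer: 11/4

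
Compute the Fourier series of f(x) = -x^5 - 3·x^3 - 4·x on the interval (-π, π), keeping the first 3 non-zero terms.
(-212 - 2·π^4 + 34·π^2)·sin(x) + (-2·π^2 + 7 + π^4)·sin(2·x) + (-2·π^4/3 - 14·π^2/27 - 188/81)·sin(3·x)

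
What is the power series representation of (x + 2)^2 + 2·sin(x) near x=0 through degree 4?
-x^3/3 + x^2 + 6·x + 4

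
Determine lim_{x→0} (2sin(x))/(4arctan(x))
Both numerator and denominator → 0 as x → 0; this is a 0/0 indeterminate form.
Expand each to leading order near x = 0: numerator ~ 2·x, denominator ~ 4·x.
The limit of the ratio is 1/2.

Final answer: 1/2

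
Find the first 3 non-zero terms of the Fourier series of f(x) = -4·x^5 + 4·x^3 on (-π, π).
(-1008 - 8·π^4 + 168·π^2)·sin(x) + (-24·π^2 + 36 + 4·π^4)·sin(2·x) + (-8·π^4/3 - 464/81 + 232·π^2/27)·sin(3·x)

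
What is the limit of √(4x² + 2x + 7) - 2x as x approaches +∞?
As x → +∞: multiply by the conjugate to get (2x+7)/(√(4x²+2x+7)+2x); the denominator ~ 4x, so the limit is 2/4 = 1/2.
Limit = 1/2.

Final answer: 1/2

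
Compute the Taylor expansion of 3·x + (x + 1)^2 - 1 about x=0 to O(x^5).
x^2 + 5·x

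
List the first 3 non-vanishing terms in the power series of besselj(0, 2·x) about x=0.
x^4/4 - x^2 + 1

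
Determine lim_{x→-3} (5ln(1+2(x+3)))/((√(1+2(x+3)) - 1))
Both numerator and denominator → 0 as x → -3; this is a 0/0 indeterminate form.
Expand each to leading order near x = -3: numerator ~ 10·(x + 3), denominator ~ (x + 3).
The limit of the ratio is 10.

Final answer: 10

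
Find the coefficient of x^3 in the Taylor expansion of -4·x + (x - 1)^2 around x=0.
Expand to order 3: -4·x + (x - 1)^2 = x^2 - 6·x + 1 + O(x^4).
The coefficient of x^3 is 0.

Final answer: 0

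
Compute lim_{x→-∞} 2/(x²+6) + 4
Evaluate the dominant behaviour as x → -∞; each term tends to a finite value or vanishes.
Limit = 4.

Final answer: 4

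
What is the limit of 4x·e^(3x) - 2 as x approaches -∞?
The product is a 0·∞ indeterminate form at x → -∞.
Rewrite the product as 4x / e^(-3x) (an ∞/∞ form) and apply L'Hôpital, or use the standard hierarchy e^(3|x|) ≫ |x| as x → -∞.
The indeterminate product → 0, so the limit = -2.

Final answer: -2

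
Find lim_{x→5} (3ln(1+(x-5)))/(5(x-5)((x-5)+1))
Both numerator and denominator → 0 as x → 5; this is a 0/0 indeterminate form.
Expand each to leading order near x = 5: numerator ~ 3·(x - 5), denominator ~ 5·(x - 5).
The limit of the ratio is 3/5.

Final answer: 3/5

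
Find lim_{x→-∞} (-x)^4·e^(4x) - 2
The product is a 0·∞ indeterminate form at x → -∞.
Rewrite the product as (-x)^4 / e^(-4x) (an ∞/∞ form) and apply L'Hôpital, or use the standard hierarchy e^(4|x|) ≫ |(-x)^4| as x → -∞.
The indeterminate product → 0, so the limit = -2.

Final answer: -2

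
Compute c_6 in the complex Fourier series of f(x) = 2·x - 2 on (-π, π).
Compute the real Fourier coefficients first: a_6 = 0, b_6 = -2/3.
Then c_6 = (a_6 − i·b_6)/2 = i/3.

Final answer: i/3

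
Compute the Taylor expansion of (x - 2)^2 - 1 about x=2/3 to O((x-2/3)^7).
7/9 - 8·(x - 2/3)/3 + (x - 2/3)^2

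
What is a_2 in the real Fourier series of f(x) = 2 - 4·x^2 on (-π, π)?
a_2 = (1/π) ∫_{-π}^{π} f(x)·cos(2x) dx.
Evaluate the integral (use parity and integration by parts as needed): a_2 = -4.

Final answer: -4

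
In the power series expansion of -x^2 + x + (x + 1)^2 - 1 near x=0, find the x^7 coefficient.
Expand to order 7: -x^2 + x + (x + 1)^2 - 1 = 3·x + O(x^8).
The coefficient of x^7 is 0.

Final answer: 0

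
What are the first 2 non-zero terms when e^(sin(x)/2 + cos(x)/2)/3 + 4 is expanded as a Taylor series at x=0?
x·e^(1/2)/6 + e^(1/2)/3 + 4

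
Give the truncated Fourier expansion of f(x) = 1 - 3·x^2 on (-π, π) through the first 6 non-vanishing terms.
12·cos(x) - 3·cos(2·x) + 4·cos(3·x)/3 - 3·cos(4·x)/4 + 12·cos(5·x)/25 - π^2 + 1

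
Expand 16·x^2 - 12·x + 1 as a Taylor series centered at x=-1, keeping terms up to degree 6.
29 - 44·(x + 1) + 16·(x + 1)^2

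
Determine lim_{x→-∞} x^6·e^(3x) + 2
The product is a 0·∞ indeterminate form at x → -∞.
Rewrite the product as x^6 / e^(-3x) (an ∞/∞ form) and apply L'Hôpital, or use the standard hierarchy e^(3|x|) ≫ |x^6| as x → -∞.
The indeterminate product → 0, so the limit = 2.

Final answer: 2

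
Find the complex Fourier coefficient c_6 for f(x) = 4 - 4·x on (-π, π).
Compute the real Fourier coefficients first: a_6 = 0, b_6 = 4/3.
Then c_6 = (a_6 − i·b_6)/2 = -2·i/3.

Final answer: -2·i/3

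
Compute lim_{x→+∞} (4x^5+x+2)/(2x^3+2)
This is an ∞/∞ indeterminate form as x → +∞.
Divide numerator and denominator by x^5 and let the lower-order terms vanish; the numerator's degree 5 exceeds the denominator's degree 3, so the quotient diverges.
Limit = ∞.

Final answer: ∞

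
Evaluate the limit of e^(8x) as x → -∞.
Evaluate the dominant behaviour as x → -∞; each term tends to a finite value or vanishes.
Limit = 0.

Final answer: 0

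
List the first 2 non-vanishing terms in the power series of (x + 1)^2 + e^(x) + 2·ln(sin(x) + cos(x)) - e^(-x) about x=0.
6·x + 1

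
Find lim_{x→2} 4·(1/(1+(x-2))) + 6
Direct substitution at x = 2 gives 10.

Final answer: 10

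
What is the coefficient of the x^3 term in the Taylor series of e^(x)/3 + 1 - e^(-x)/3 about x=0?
Expand to order 3: e^(x)/3 + 1 - e^(-x)/3 = x^3/9 + 2·x/3 + 1 + O(x^4).
The coefficient of x^3 is 1/9.

Final answer: 1/9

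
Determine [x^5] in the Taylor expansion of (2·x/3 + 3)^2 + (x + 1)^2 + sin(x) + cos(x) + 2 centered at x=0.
Expand to order 5: (2·x/3 + 3)^2 + (x + 1)^2 + sin(x) + cos(x) + 2 = x^5/120 + x^4/24 - x^3/6 + 17·x^2/18 + 7·x + 13 + O(x^6).
The coefficient of x^5 is 1/120.

Final answer: 1/120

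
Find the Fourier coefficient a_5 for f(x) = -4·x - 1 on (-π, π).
a_5 = (1/π) ∫_{-π}^{π} f(x)·cos(5x) dx.
Evaluate the integral (use parity and integration by parts as needed): a_5 = 0.

Final answer: 0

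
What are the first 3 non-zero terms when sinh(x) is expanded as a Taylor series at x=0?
x^5/120 + x^3/6 + x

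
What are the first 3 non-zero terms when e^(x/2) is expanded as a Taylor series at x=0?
x^2/8 + x/2 + 1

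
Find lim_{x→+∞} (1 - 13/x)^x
As x → +∞: this is the defining limit (1 - 13/x)^x → e^(-13).
Limit = e^(-13).

Final answer: e^(-13)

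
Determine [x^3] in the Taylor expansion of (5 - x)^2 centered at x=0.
Expand to order 3: (5 - x)^2 = x^2 - 10·x + 25 + O(x^4).
The coefficient of x^3 is 0.

Final answer: 0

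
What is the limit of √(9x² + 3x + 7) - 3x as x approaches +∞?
As x → +∞: multiply by the conjugate to get (3x+7)/(√(9x²+3x+7)+3x); the denominator ~ 6x, so the limit is 3/6 = 1/2.
Limit = 1/2.

Final answer: 1/2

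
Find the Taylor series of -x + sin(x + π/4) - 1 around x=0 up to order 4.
√(2)·x^4/48 - √(2)·x^3/12 - √(2)·x^2/4 + x·(-1 + √(2)/2) - 1 + √(2)/2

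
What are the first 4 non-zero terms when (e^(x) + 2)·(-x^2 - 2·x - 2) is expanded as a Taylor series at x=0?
-7·x^3/3 - 6·x^2 - 8·x - 6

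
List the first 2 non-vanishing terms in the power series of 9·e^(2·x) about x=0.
18·x + 9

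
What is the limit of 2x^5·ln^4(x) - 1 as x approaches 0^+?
The product is a 0·∞ indeterminate form at x → 0⁺.
Rewrite the product as 2·ln^4(x) / x^(-5) and apply L'Hôpital, or use the standard hierarchy x^(-5) ≫ |ln x|^4 as x → 0⁺.
The indeterminate product → 0, so the limit = -1.

Final answer: -1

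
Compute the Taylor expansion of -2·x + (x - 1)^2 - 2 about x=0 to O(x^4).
x^2 - 4·x - 1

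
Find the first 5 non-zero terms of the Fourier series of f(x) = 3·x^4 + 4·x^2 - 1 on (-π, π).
(128 - 24·π^2)·cos(x) + (-5 + 6·π^2)·cos(2·x) - 8·π^2·cos(3·x)/3 + (7/16 + 3·π^2/2)·cos(4·x) - 1 + 4·π^2/3 + 3·π^4/5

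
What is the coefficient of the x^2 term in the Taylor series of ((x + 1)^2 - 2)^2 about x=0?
Expand to order 2: ((x + 1)^2 - 2)^2 = 2·x^2 - 4·x + 1 + O(x^3).
The coefficient of x^2 is 2.

Final answer: 2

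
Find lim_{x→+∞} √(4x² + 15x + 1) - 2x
As x → +∞: multiply by the conjugate to get (15x+1)/(√(4x²+15x+1)+2x); the denominator ~ 4x, so the limit is 15/4.
Limit = 15/4.

Final answer: 15/4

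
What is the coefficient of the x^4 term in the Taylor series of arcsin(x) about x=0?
Expand to order 4: arcsin(x) = x^3/6 + x + O(x^5).
The coefficient of x^4 is 0.

Final answer: 0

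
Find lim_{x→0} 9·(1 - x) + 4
Direct substitution at x = 0 gives 13.

Final answer: 13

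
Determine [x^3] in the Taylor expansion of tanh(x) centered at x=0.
Expand to order 3: tanh(x) = -x^3/3 + x + O(x^4).
The coefficient of x^3 is -1/3.

Final answer: -1/3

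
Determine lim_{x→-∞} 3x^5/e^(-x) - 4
The quotient is an ∞/∞ indeterminate form as x → -∞.
Compare growth rates of the dominant terms (exponentials ≫ polynomials ≫ logarithms), or apply L'Hôpital's rule; the quotient → 0.
Adding the constant: 0 - 4 = -4. Limit = -4.

Final answer: -4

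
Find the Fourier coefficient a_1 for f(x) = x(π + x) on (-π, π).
a_1 = (1/π) ∫_{-π}^{π} f(x)·cos(1x) dx.
Evaluate the integral (use parity and integration by parts as needed): a_1 = -4.

Final answer: -4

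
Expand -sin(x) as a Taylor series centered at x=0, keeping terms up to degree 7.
x^7/5040 - x^5/120 + x^3/6 - x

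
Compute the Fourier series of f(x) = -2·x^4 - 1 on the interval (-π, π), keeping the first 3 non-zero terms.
(-96 + 16·π^2)·cos(x) + (6 - 4·π^2)·cos(2·x) - 2·π^4/5 - 1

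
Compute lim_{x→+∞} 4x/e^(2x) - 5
The quotient is an ∞/∞ indeterminate form as x → +∞.
The exponential denominator e^(2x) dominates the polynomial numerator (e^x ≫ x as x → ∞), so the quotient → 0.
Adding the constant: 0 - 5 = -5. Limit = -5.

Final answer: -5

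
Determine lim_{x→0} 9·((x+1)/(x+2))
Direct substitution at x = 0 gives 9/2.

Final answer: 9/2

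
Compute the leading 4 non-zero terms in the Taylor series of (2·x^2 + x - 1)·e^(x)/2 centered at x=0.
9·x^4/16 + 7·x^3/6 + 5·x^2/4 - 1/2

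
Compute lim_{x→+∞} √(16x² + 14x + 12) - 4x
As x → +∞: multiply by the conjugate to get (14x+12)/(√(16x²+14x+12)+4x); the denominator ~ 8x, so the limit is 14/8 = 7/4.
Limit = 7/4.

Final answer: 7/4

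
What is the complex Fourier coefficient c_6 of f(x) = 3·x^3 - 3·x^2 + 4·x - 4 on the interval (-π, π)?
Compute the real Fourier coefficients first: a_6 = -1/3, b_6 = -π^2 - 7/6.
Then c_6 = (a_6 − i·b_6)/2 = -1/6 + 7·i/12 + i·π^2/2.

Final answer: -1/6 + 7·i/12 + i·π^2/2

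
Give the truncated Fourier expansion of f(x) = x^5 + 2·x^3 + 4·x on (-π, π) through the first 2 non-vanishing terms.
(-36·π^2 + 2·π^4 + 224)·sin(x) + (-π^4 - 17/2 + 3·π^2)·sin(2·x)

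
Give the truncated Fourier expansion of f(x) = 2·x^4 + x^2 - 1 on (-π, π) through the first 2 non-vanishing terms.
(92 - 16·π^2)·cos(x) - 1 + π^2/3 + 2·π^4/5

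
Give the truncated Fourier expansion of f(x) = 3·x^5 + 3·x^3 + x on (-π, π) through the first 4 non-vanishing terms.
(-114·π^2 + 6·π^4 + 686)·sin(x) + (-3·π^4 - 19 + 12·π^2)·sin(2·x) + (-22·π^2/9 + 62/27 + 2·π^4)·sin(3·x) + (-3·π^4/2 - 41/64 + 3·π^2/8)·sin(4·x)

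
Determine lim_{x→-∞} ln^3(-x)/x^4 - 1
The quotient is an ∞/∞ indeterminate form as x → -∞.
Compare growth rates of the dominant terms (exponentials ≫ polynomials ≫ logarithms), or apply L'Hôpital's rule; the quotient → 0.
Adding the constant: 0 - 1 = -1. Limit = -1.

Final answer: -1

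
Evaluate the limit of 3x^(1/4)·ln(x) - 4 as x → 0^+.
The product is a 0·∞ indeterminate form at x → 0⁺.
Rewrite the product as 3·ln(x) / x^(-1/4) and apply L'Hôpital, or use the standard hierarchy x^(-1/4) ≫ |ln x| as x → 0⁺.
The indeterminate product → 0, so the limit = -4.

Final answer: -4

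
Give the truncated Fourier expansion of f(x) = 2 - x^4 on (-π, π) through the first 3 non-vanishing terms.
(-48 + 8·π^2)·cos(x) + (3 - 2·π^2)·cos(2·x) - π^4/5 + 2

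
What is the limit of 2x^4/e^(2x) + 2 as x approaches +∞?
The quotient is an ∞/∞ indeterminate form as x → +∞.
The exponential denominator e^(2x) dominates the polynomial numerator (e^x ≫ x^4 as x → ∞), so the quotient → 0.
Adding the constant: 0 + 2 = 2. Limit = 2.

Final answer: 2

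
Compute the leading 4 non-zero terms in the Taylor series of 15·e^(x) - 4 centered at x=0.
5·x^3/2 + 15·x^2/2 + 15·x + 11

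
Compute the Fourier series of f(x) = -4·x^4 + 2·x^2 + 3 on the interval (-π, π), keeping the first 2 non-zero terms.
(-200 + 32·π^2)·cos(x) - 4·π^4/5 + 3 + 2·π^2/3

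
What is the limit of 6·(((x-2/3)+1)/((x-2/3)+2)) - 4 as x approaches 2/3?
Direct substitution at x = 2/3 gives -1.

Final answer: -1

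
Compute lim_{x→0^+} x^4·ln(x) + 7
The product is a 0·∞ indeterminate form at x → 0⁺.
Rewrite the product as ln(x) / x^(-4) and apply L'Hôpital, or use the standard hierarchy x^(-4) ≫ |ln x| as x → 0⁺.
The indeterminate product → 0, so the limit = 7.

Final answer: 7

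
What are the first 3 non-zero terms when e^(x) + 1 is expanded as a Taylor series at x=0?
x^2/2 + x + 2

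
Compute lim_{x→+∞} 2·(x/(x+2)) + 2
Evaluate the dominant behaviour as x → +∞; each term tends to a finite value or vanishes.
Limit = 4.

Final answer: 4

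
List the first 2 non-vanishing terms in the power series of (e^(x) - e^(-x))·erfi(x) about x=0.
2·x^4/√(π) + 4·x^2/√(π)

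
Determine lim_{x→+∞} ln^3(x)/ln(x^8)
This is an ∞/∞ indeterminate form as x → +∞.
Write ln(x^8) = 8·ln(x), reducing the quotient to ln^2(x)/8 → ∞.
Limit = ∞.

Final answer: ∞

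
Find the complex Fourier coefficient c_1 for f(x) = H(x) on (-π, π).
Compute the real Fourier coefficients first: a_1 = 0, b_1 = 2/π.
Then c_1 = (a_1 − i·b_1)/2 = -i/π.

Final answer: -i/π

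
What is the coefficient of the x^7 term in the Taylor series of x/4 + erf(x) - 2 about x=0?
Expand to order 7: x/4 + erf(x) - 2 = -x^7/(21·√(π)) + x^5/(5·√(π)) - 2·x^3/(3·√(π)) + x·(1/4 + 2/√(π)) - 2 + O(x^8).
The coefficient of x^7 is -1/(21·√(π)).

Final answer: -1/(21·√(π))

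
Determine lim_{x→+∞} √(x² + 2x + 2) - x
This is an ∞ − ∞ indeterminate form.
Multiply and divide by the conjugate √(x²+2x + 2) + x; the x² terms cancel, leaving (2x + 2)/(√(x²+2x + 2)+x) → 2/2 = 1.
Limit = 1.

Final answer: 1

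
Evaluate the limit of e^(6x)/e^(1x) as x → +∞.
This is an ∞/∞ indeterminate form as x → +∞.
Rewrite e^(6x)/e^(1x) = e^((6−1)x) = e^(5x); the exponent coefficient is 5 > 0 so e^(5x) → ∞.
Limit = ∞.

Final answer: ∞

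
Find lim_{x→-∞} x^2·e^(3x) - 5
The product is a 0·∞ indeterminate form at x → -∞.
Rewrite the product as x^2 / e^(-3x) (an ∞/∞ form) and apply L'Hôpital, or use the standard hierarchy e^(3|x|) ≫ |x^2| as x → -∞.
The indeterminate product → 0, so the limit = -5.

Final answer: -5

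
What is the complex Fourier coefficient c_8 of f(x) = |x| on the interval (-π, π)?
Compute the real Fourier coefficients first: a_8 = 0, b_8 = 0.
Then c_8 = (a_8 − i·b_8)/2 = 0.

Final answer: 0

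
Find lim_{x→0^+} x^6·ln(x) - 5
The product is a 0·∞ indeterminate form at x → 0⁺.
Rewrite the product as ln(x) / x^(-6) and apply L'Hôpital, or use the standard hierarchy x^(-6) ≫ |ln x| as x → 0⁺.
The indeterminate product → 0, so the limit = -5.

Final answer: -5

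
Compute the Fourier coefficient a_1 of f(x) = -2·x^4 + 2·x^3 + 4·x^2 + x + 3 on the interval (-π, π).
a_1 = (1/π) ∫_{-π}^{π} f(x)·cos(1x) dx.
Evaluate the integral (use parity and integration by parts as needed): a_1 = -112 + 16·π^2.

Final answer: -112 + 16·π^2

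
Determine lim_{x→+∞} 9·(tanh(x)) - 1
Evaluate the dominant behaviour as x → +∞; each term tends to a finite value or vanishes.
Limit = 8.

Final answer: 8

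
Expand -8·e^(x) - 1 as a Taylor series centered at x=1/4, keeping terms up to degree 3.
-8·e^(1/4) - 1 - 8·e^(1/4)·(x - 1/4) - 4·e^(1/4)·(x - 1/4)^2 - 4·e^(1/4)·(x - 1/4)^3/3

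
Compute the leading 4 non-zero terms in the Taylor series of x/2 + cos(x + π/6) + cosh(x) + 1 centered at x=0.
x^4·(√(3)/48 + 1/24) + x^3/12 + x^2·(1/2 - √(3)/4) + √(3)/2 + 2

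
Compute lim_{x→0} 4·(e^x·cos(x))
Direct substitution at x = 0 gives 4.

Final answer: 4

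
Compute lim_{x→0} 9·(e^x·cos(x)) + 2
Direct substitution at x = 0 gives 11.

Final answer: 11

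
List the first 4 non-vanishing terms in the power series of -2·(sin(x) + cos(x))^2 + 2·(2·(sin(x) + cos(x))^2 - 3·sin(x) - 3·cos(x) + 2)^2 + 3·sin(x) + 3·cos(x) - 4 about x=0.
-x^3/2 + 13·x^2/2 + 3·x - 1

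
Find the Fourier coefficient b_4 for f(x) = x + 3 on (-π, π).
b_4 = (1/π) ∫_{-π}^{π} f(x)·sin(4x) dx.
Evaluate the integral (use parity and integration by parts as needed): b_4 = -1/2.

Final answer: -1/2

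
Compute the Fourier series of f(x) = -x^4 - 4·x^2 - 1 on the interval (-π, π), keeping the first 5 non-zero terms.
(-32 + 8·π^2)·cos(x) + (-2·π^2 - 1)·cos(2·x) + (32/27 + 8·π^2/9)·cos(3·x) + (-π^2/2 - 13/16)·cos(4·x) - π^4/5 - 4·π^2/3 - 1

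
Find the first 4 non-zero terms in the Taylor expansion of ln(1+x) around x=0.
-x^4/4 + x^3/3 - x^2/2 + x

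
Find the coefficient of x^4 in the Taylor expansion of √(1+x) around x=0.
Expand to order 4: √(1+x) = -5·x^4/128 + x^3/16 - x^2/8 + x/2 + 1 + O(x^5).
The coefficient of x^4 is -5/128.

Final answer: -5/128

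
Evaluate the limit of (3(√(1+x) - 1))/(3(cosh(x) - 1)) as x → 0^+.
Both numerator and denominator → 0 as x → 0^+; this is a 0/0 indeterminate form.
Expand each to leading order near x = 0: numerator ~ 3·x/2, denominator ~ 3·x^2/2.
The limit of the ratio is ∞.

Final answer: ∞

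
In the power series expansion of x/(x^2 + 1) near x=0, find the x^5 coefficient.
Expand to order 5: x/(x^2 + 1) = x^5 - x^3 + x + O(x^6).
The coefficient of x^5 is 1.

Final answer: 1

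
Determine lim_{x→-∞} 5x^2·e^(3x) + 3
The product is a 0·∞ indeterminate form at x → -∞.
Rewrite the product as 5x^2 / e^(-3x) (an ∞/∞ form) and apply L'Hôpital, or use the standard hierarchy e^(3|x|) ≫ |x^2| as x → -∞.
The indeterminate product → 0, so the limit = 3.

Final answer: 3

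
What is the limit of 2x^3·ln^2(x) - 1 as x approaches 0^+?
The product is a 0·∞ indeterminate form at x → 0⁺.
Rewrite the product as 2·ln^2(x) / x^(-3) and apply L'Hôpital, or use the standard hierarchy x^(-3) ≫ |ln x|^2 as x → 0⁺.
The indeterminate product → 0, so the limit = -1.

Final answer: -1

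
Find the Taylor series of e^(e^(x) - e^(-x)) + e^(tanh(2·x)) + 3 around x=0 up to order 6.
416·x^6/45 + 3·x^5/20 - 10·x^4/3 + x^3/3 + 4·x^2 + 4·x + 5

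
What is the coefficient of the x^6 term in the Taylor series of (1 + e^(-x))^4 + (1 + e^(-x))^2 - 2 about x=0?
Expand to order 6: (1 + e^(-x))^4 + (1 + e^(-x))^2 - 2 = 3733·x^6/360 - 371·x^5/20 + 349·x^4/12 - 39·x^3 + 43·x^2 - 36·x + 18 + O(x^7).
The coefficient of x^6 is 3733/360.

Final answer: 3733/360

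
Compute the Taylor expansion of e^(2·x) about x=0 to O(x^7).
4·x^6/45 + 4·x^5/15 + 2·x^4/3 + 4·x^3/3 + 2·x^2 + 2·x + 1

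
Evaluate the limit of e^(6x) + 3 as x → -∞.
Evaluate the dominant behaviour as x → -∞; each term tends to a finite value or vanishes.
Limit = 3.

Final answer: 3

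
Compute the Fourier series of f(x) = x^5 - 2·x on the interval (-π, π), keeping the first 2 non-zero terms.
(-40·π^2 + 2·π^4 + 236)·sin(x) + (-π^4 - 11/2 + 5·π^2)·sin(2·x)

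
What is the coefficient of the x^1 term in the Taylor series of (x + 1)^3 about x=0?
Expand to order 1: (x + 1)^3 = 3·x + 1 + O(x^2).
The coefficient of x^1 is 3.

Final answer: 3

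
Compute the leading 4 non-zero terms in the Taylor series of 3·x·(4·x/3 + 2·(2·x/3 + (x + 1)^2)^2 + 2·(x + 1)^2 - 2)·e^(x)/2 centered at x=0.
353·x^4/6 + 335·x^3/6 + 27·x^2 + 3·x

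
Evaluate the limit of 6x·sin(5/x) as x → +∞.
As x → +∞: let u = 5/x → 0⁺; then 6·x·sin(5/x) = 6·5·sin(u)/u → 6·5·1 = 30.
Limit = 30.

Final answer: 30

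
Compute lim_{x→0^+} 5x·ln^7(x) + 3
The product is a 0·∞ indeterminate form at x → 0⁺.
Rewrite the product as 5·ln^7(x) / x^(-1) and apply L'Hôpital, or use the standard hierarchy x^(-1) ≫ |ln x|^7 as x → 0⁺.
The indeterminate product → 0, so the limit = 3.

Final answer: 3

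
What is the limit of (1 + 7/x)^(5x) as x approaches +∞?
As x → +∞: write (1 + 7/x)^(5x) = ((1 + 7/x)^x)^5 → (e^7)^5 = e^35.
Limit = e^(35).

Final answer: e^(35)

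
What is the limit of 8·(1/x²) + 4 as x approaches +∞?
Evaluate the dominant behaviour as x → +∞; each term tends to a finite value or vanishes.
Limit = 4.

Final answer: 4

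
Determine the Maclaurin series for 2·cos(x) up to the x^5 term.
x^4/12 - x^2 + 2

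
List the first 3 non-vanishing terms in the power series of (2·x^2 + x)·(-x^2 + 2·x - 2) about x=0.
3·x^3 - 2·x^2 - 2·x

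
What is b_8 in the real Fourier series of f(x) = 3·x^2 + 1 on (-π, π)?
b_8 = (1/π) ∫_{-π}^{π} f(x)·sin(8x) dx.
Evaluate the integral (use parity and integration by parts as needed): b_8 = 0.

Final answer: 0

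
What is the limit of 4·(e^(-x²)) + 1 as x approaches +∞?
Evaluate the dominant behaviour as x → +∞; each term tends to a finite value or vanishes.
Limit = 1.

Final answer: 1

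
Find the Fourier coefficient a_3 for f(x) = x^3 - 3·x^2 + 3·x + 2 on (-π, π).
a_3 = (1/π) ∫_{-π}^{π} f(x)·cos(3x) dx.
Evaluate the integral (use parity and integration by parts as needed): a_3 = 4/3.

Final answer: 4/3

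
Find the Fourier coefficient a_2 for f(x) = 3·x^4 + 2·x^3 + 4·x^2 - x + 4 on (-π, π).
a_2 = (1/π) ∫_{-π}^{π} f(x)·cos(2x) dx.
Evaluate the integral (use parity and integration by parts as needed): a_2 = -5 + 6·π^2.

Final answer: -5 + 6·π^2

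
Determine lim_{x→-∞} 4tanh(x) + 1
Evaluate the dominant behaviour as x → -∞; each term tends to a finite value or vanishes.
Limit = -3.

Final answer: -3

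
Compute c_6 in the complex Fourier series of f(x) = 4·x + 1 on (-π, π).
Compute the real Fourier coefficients first: a_6 = 0, b_6 = -4/3.
Then c_6 = (a_6 − i·b_6)/2 = 2·i/3.

Final answer: 2·i/3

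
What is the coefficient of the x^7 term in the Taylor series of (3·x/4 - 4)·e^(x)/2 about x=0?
Expand to order 7: (3·x/4 - 4)·e^(x)/2 = x^7/8064 + x^6/2880 - x^5/960 - x^4/48 - 7·x^3/48 - 5·x^2/8 - 13·x/8 - 2 + O(x^8).
The coefficient of x^7 is 1/8064.

Final answer: 1/8064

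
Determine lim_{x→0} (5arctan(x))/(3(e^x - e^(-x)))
Both numerator and denominator → 0 as x → 0; this is a 0/0 indeterminate form.
Expand each to leading order near x = 0: numerator ~ 5·x, denominator ~ 6·x.
The limit of the ratio is 5/6.

Final answer: 5/6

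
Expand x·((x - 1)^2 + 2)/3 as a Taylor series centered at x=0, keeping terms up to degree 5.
x^3/3 - 2·x^2/3 + x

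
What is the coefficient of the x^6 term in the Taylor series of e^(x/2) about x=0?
Expand to order 6: e^(x/2) = x^6/46080 + x^5/3840 + x^4/384 + x^3/48 + x^2/8 + x/2 + 1 + O(x^7).
The coefficient of x^6 is 1/46080.

Final answer: 1/46080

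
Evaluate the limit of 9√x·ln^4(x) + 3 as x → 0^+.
The product is a 0·∞ indeterminate form at x → 0⁺.
Rewrite the product as 9·ln^4(x) / x^(-1/2) and apply L'Hôpital, or use the standard hierarchy x^(-1/2) ≫ |ln x|^4 as x → 0⁺.
The indeterminate product → 0, so the limit = 3.

Final answer: 3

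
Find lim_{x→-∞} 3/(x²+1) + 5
Evaluate the dominant behaviour as x → -∞; each term tends to a finite value or vanishes.
Limit = 5.

Final answer: 5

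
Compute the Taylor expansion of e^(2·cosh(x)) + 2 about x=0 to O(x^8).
91·x^6·e^(2)/360 + 7·x^4·e^(2)/12 + x^2·e^(2) + 2 + e^(2)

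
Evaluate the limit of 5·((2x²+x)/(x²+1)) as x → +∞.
Evaluate the dominant behaviour as x → +∞; each term tends to a finite value or vanishes.
Limit = 10.

Final answer: 10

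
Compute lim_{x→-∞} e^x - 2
Evaluate the dominant behaviour as x → -∞; each term tends to a finite value or vanishes.
Limit = -2.

Final answer: -2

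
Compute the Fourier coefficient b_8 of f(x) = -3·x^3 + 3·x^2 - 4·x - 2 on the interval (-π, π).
b_8 = (1/π) ∫_{-π}^{π} f(x)·sin(8x) dx.
Evaluate the integral (use parity and integration by parts as needed): b_8 = 119/128 + 3·π^2/4.

Final answer: 119/128 + 3·π^2/4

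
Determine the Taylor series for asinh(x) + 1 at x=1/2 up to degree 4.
asinh(1/2) + 1 + 2·√(5)·(x - 1/2)/5 - 2·√(5)·(x - 1/2)^2/25 - 8·√(5)·(x - 1/2)^3/375 + 4·√(5)·(x - 1/2)^4/125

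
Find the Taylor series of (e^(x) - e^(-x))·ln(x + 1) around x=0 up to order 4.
x^4 - x^3 + 2·x^2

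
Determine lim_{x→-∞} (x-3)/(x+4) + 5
Evaluate the dominant behaviour as x → -∞; each term tends to a finite value or vanishes.
Limit = 6.

Final answer: 6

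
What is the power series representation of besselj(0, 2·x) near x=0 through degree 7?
-x^6/36 + x^4/4 - x^2 + 1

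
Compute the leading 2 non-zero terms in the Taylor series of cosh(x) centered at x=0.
x^2/2 + 1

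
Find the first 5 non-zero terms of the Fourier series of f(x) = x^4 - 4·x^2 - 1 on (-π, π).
(64 - 8·π^2)·cos(x) + (-7 + 2·π^2)·cos(2·x) + (64/27 - 8·π^2/9)·cos(3·x) + (-19/16 + π^2/2)·cos(4·x) - 4·π^2/3 - 1 + π^4/5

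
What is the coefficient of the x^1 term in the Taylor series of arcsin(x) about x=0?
Expand to order 1: arcsin(x) = x + O(x^2).
The coefficient of x^1 is 1.

Final answer: 1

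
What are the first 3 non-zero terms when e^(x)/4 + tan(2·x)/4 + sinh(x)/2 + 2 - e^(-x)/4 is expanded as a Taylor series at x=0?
5·x^3/6 + 3·x/2 + 2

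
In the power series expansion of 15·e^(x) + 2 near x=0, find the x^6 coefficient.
Expand to order 6: 15·e^(x) + 2 = x^6/48 + x^5/8 + 5·x^4/8 + 5·x^3/2 + 15·x^2/2 + 15·x + 17 + O(x^7).
The coefficient of x^6 is 1/48.

Final answer: 1/48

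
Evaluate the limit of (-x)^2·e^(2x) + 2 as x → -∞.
The product is a 0·∞ indeterminate form at x → -∞.
Rewrite the product as (-x)^2 / e^(-2x) (an ∞/∞ form) and apply L'Hôpital, or use the standard hierarchy e^(2|x|) ≫ |(-x)^2| as x → -∞.
The indeterminate product → 0, so the limit = 2.

Final answer: 2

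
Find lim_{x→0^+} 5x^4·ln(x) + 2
The product is a 0·∞ indeterminate form at x → 0⁺.
Rewrite the product as 5·ln(x) / x^(-4) and apply L'Hôpital, or use the standard hierarchy x^(-4) ≫ |ln x| as x → 0⁺.
The indeterminate product → 0, so the limit = 2.

Final answer: 2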